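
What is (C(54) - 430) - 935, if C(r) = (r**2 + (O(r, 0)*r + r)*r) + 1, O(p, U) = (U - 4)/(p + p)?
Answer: 4360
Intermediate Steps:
O(p, U) = (-4 + U)/(2*p) (O(p, U) = (-4 + U)/((2*p)) = (-4 + U)*(1/(2*p)) = (-4 + U)/(2*p))
C(r) = 1 + r**2 + r*(-2 + r) (C(r) = (r**2 + (((-4 + 0)/(2*r))*r + r)*r) + 1 = (r**2 + (((1/2)*(-4)/r)*r + r)*r) + 1 = (r**2 + ((-2/r)*r + r)*r) + 1 = (r**2 + (-2 + r)*r) + 1 = (r**2 + r*(-2 + r)) + 1 = 1 + r**2 + r*(-2 + r))
(C(54) - 430) - 935 = ((1 - 2*54 + 2*54**2) - 430) - 935 = ((1 - 108 + 2*2916) - 430) - 935 = ((1 - 108 + 5832) - 430) - 935 = (5725 - 430) - 935 = 5295 - 935 = 4360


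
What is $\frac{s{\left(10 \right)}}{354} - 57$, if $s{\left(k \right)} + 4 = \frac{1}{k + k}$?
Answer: $- \frac{403639}{7080} \approx -57.011$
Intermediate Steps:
$s{\left(k \right)} = -4 + \frac{1}{2 k}$ ($s{\left(k \right)} = -4 + \frac{1}{k + k} = -4 + \frac{1}{2 k}$)
$\frac{s{\left(10 \right)}}{354} - 57 = \frac{-4 + \frac{1}{2 \cdot 10}}{354} - 57 = \left(-4 + \frac{1}{2} \cdot \frac{1}{10}\right) \frac{1}{354} - 57 = \left(-4 + \frac{1}{20}\right) \frac{1}{354} - 57 = \left(- \frac{79}{20}\right) \frac{1}{354} - 57 = - \frac{79}{7080} - 57 = - \frac{403639}{7080}$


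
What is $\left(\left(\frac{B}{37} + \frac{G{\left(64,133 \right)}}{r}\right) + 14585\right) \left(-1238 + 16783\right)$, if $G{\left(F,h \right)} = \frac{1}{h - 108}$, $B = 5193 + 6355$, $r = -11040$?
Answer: $\frac{472969894096967}{2042400} \approx 2.3158 \cdot 10^{8}$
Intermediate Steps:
$B = 11548$
$G{\left(F,h \right)} = \frac{1}{-108 + h}$
$\left(\left(\frac{B}{37} + \frac{G{\left(64,133 \right)}}{r}\right) + 14585\right) \left(-1238 + 16783\right) = \left(\left(\frac{11548}{37} + \frac{1}{\left(-108 + 133\right) \left(-11040\right)}\right) + 14585\right) \left(-1238 + 16783\right) = \left(\left(11548 \cdot \frac{1}{37} + \frac{1}{25} \left(- \frac{1}{11040}\right)\right) + 14585\right) 15545 = \left(\left(\frac{11548}{37} + \frac{1}{25} \left(- \frac{1}{11040}\right)\right) + 14585\right) 15545 = \left(\left(\frac{11548}{37} - \frac{1}{276000}\right) + 14585\right) 15545 = \left(\frac{3187247963}{10212000} + 14585\right) 15545 = \frac{152129267963}{10212000} \cdot 15545 = \frac{472969894096967}{2042400}$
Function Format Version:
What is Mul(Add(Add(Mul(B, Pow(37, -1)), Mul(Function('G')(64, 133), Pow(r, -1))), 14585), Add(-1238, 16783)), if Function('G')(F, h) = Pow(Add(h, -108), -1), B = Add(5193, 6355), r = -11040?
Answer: Rational(472969894096967, 2042400) ≈ 2.3158e+8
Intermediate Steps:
B = 11548
Function('G')(F, h) = Pow(Add(-108, h), -1)
Mul(Add(Add(Mul(B, Pow(37, -1)), Mul(Function('G')(64, 133), Pow(r, -1))), 14585), Add(-1238, 16783)) = Mul(Add(Add(Mul(11548, Pow(37, -1)), Mul(Pow(Add(-108, 133), -1), Pow(-11040, -1))), 14585), Add(-1238, 16783)) = Mul(Add(Add(Mul(11548, Rational(1, 37)), Mul(Pow(25, -1), Rational(-1, 11040))), 14585), 15545) = Mul(Add(Add(Rational(11548, 37), Mul(Rational(1, 25), Rational(-1, 11040))), 14585), 15545) = Mul(Add(Add(Rational(11548, 37), Rational(-1, 276000)), 14585), 15545) = Mul(Add(Rational(3187247963, 10212000), 14585), 15545) = Mul(Rational(152129267963, 10212000), 15545) = Rational(472969894096967, 2042400)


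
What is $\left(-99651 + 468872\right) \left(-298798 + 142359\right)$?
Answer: $-57760564019$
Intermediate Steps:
$\left(-99651 + 468872\right) \left(-298798 + 142359\right) = 369221 \left(-156439\right) = -57760564019$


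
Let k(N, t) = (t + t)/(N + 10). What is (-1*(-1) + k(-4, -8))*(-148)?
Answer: 740/3 ≈ 246.67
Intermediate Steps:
k(N, t) = 2*t/(10 + N) (k(N, t) = (2*t)/(10 + N) = 2*t/(10 + N))
(-1*(-1) + k(-4, -8))*(-148) = (-1*(-1) + 2*(-8)/(10 - 4))*(-148) = (1 + 2*(-8)/6)*(-148) = (1 + 2*(-8)*(⅙))*(-148) = (1 - 8/3)*(-148) = -5/3*(-148) = 740/3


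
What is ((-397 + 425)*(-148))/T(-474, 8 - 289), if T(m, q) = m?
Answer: 2072/237 ≈ 8.7426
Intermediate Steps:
((-397 + 425)*(-148))/T(-474, 8 - 289) = ((-397 + 425)*(-148))/(-474) = (28*(-148))*(-1/474) = -4144*(-1/474) = 2072/237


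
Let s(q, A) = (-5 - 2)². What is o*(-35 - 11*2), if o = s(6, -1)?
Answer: -2793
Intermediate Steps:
s(q, A) = 49 (s(q, A) = (-7)² = 49)
o = 49
o*(-35 - 11*2) = 49*(-35 - 11*2) = 49*(-35 - 22) = 49*(-57) = -2793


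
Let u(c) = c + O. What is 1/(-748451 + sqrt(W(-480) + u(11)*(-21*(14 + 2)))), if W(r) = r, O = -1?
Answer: -748451/560178903241 - 16*I*sqrt(15)/560178903241 ≈ -1.3361e-6 - 1.1062e-10*I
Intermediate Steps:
u(c) = -1 + c (u(c) = c - 1 = -1 + c)
1/(-748451 + sqrt(W(-480) + u(11)*(-21*(14 + 2)))) = 1/(-748451 + sqrt(-480 + (-1 + 11)*(-21*(14 + 2)))) = 1/(-748451 + sqrt(-480 + 10*(-21*16))) = 1/(-748451 + sqrt(-480 + 10*(-336))) = 1/(-748451 + sqrt(-480 - 3360)) = 1/(-748451 + sqrt(-3840)) = 1/(-748451 + 16*I*sqrt(15))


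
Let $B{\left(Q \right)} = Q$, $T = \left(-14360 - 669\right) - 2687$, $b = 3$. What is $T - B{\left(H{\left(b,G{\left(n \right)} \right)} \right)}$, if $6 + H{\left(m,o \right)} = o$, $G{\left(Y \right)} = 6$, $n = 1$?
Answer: $-17716$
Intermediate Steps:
$T = -17716$ ($T = -15029 - 2687 = -17716$)
$H{\left(m,o \right)} = -6 + o$
$T - B{\left(H{\left(b,G{\left(n \right)} \right)} \right)} = -17716 - \left(-6 + 6\right) = -17716 - 0 = -17716 + 0 = -17716$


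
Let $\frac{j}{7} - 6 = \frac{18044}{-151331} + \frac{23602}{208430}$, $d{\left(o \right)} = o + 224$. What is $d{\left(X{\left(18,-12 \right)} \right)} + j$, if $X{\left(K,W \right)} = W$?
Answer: $\frac{4005161693607}{15770960165} \approx 253.96$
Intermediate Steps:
$d{\left(o \right)} = 224 + o$
$j = \frac{661718138627}{15770960165}$ ($j = 42 + 7 \left(\frac{18044}{-151331} + \frac{23602}{208430}\right) = 42 + 7 \left(18044 \left(- \frac{1}{151331}\right) + 23602 \cdot \frac{1}{208430}\right) = 42 + 7 \left(- \frac{18044}{151331} + \frac{11801}{104215}\right) = 42 + 7 \left(- \frac{94598329}{15770960165}\right) = 42 - \frac{662188303}{15770960165} = \frac{661718138627}{15770960165} \approx 41.958$)
$d{\left(X{\left(18,-12 \right)} \right)} + j = \left(224 - 12\right) + \frac{661718138627}{15770960165} = 212 + \frac{661718138627}{15770960165} = \frac{4005161693607}{15770960165}$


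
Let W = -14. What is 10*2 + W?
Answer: 6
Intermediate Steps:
10*2 + W = 10*2 - 14 = 20 - 14 = 6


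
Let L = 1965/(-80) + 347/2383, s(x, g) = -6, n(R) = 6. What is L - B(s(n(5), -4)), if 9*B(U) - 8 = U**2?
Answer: -10056335/343152 ≈ -29.306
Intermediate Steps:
B(U) = 8/9 + U**2/9
L = -930967/38128 (L = 1965*(-1/80) + 347*(1/2383) = -393/16 + 347/2383 = -930967/38128 ≈ -24.417)
L - B(s(n(5), -4)) = -930967/38128 - (8/9 + (1/9)*(-6)**2) = -930967/38128 - (8/9 + (1/9)*36) = -930967/38128 - (8/9 + 4) = -930967/38128 - 1*44/9 = -930967/38128 - 44/9 = -10056335/343152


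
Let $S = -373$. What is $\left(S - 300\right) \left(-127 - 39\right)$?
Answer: $111718$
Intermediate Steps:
$\left(S - 300\right) \left(-127 - 39\right) = \left(-373 - 300\right) \left(-127 - 39\right) = \left(-673\right) \left(-166\right) = 111718$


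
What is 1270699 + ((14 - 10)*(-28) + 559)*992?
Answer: 1714123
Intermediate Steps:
1270699 + ((14 - 10)*(-28) + 559)*992 = 1270699 + (4*(-28) + 559)*992 = 1270699 + (-112 + 559)*992 = 1270699 + 447*992 = 1270699 + 443424 = 1714123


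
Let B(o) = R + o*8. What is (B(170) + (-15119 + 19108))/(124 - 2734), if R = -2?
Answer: -5347/2610 ≈ -2.0487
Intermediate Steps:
B(o) = -2 + 8*o (B(o) = -2 + o*8 = -2 + 8*o)
(B(170) + (-15119 + 19108))/(124 - 2734) = ((-2 + 8*170) + (-15119 + 19108))/(124 - 2734) = ((-2 + 1360) + 3989)/(-2610) = (1358 + 3989)*(-1/2610) = 5347*(-1/2610) = -5347/2610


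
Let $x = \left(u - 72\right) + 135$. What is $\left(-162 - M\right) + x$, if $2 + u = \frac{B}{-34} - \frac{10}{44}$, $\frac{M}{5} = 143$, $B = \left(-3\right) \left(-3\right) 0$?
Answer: $- \frac{17957}{22} \approx -816.23$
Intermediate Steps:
$B = 0$ ($B = 9 \cdot 0 = 0$)
$M = 715$ ($M = 5 \cdot 143 = 715$)
$u = - \frac{49}{22}$ ($u = -2 + \left(\frac{0}{-34} - \frac{10}{44}\right) = -2 + \left(0 \left(- \frac{1}{34}\right) - \frac{5}{22}\right) = -2 + \left(0 - \frac{5}{22}\right) = -2 - \frac{5}{22} = - \frac{49}{22} \approx -2.2273$)
$x = \frac{1337}{22}$ ($x = \left(- \frac{49}{22} - 72\right) + 135 = - \frac{1633}{22} + 135 = \frac{1337}{22} \approx 60.773$)
$\left(-162 - M\right) + x = \left(-162 - 715\right) + \frac{1337}{22} = -877 + \frac{1337}{22} = - \frac{17957}{22}$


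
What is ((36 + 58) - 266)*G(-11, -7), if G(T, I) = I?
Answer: 1204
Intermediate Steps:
((36 + 58) - 266)*G(-11, -7) = ((36 + 58) - 266)*(-7) = (94 - 266)*(-7) = -172*(-7) = 1204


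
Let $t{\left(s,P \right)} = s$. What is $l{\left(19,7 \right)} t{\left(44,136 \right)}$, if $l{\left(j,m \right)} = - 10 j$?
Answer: $-8360$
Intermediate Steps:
$l{\left(19,7 \right)} t{\left(44,136 \right)} = \left(-10\right) 19 \cdot 44 = \left(-190\right) 44 = -8360$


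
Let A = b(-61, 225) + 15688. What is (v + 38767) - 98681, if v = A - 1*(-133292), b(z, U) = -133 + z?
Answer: 88872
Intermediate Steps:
A = 15494 (A = (-133 - 61) + 15688 = -194 + 15688 = 15494)
v = 148786 (v = 15494 - 1*(-133292) = 15494 + 133292 = 148786)
(v + 38767) - 98681 = (148786 + 38767) - 98681 = 187553 - 98681 = 88872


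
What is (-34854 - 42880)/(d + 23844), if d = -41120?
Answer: 38867/8638 ≈ 4.4995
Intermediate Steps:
(-34854 - 42880)/(d + 23844) = (-34854 - 42880)/(-41120 + 23844) = -77734/(-17276) = -77734*(-1/17276) = 38867/8638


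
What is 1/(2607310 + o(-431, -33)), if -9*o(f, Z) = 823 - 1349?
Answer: 9/23466316 ≈ 3.8353e-7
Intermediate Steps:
o(f, Z) = 526/9 (o(f, Z) = -(823 - 1349)/9 = -1/9*(-526) = 526/9)
1/(2607310 + o(-431, -33)) = 1/(2607310 + 526/9) = 1/(23466316/9) = 9/23466316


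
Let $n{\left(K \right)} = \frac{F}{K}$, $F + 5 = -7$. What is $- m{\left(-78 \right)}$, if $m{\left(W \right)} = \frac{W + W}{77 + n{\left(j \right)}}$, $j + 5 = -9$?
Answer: $\frac{1092}{545} \approx 2.0037$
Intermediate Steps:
$j = -14$ ($j = -5 - 9 = -14$)
$F = -12$ ($F = -5 - 7 = -12$)
$n{\left(K \right)} = - \frac{12}{K}$
$m{\left(W \right)} = \frac{14 W}{545}$ ($m{\left(W \right)} = \frac{W + W}{77 - \frac{12}{-14}} = \frac{2 W}{77 - - \frac{6}{7}} = \frac{2 W}{77 + \frac{6}{7}} = \frac{2 W}{\frac{545}{7}} = 2 W \frac{7}{545} = \frac{14 W}{545}$)
$- m{\left(-78 \right)} = - \frac{14 \left(-78\right)}{545} = \left(-1\right) \left(- \frac{1092}{545}\right) = \frac{1092}{545}$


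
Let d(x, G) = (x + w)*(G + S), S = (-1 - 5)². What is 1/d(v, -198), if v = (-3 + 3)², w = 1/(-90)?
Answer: 5/9 ≈ 0.55556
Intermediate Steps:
w = -1/90 ≈ -0.011111
S = 36 (S = (-6)² = 36)
v = 0 (v = 0² = 0)
d(x, G) = (36 + G)*(-1/90 + x) (d(x, G) = (x - 1/90)*(G + 36) = (-1/90 + x)*(36 + G) = (36 + G)*(-1/90 + x))
1/d(v, -198) = 1/(-⅖ + 36*0 - 1/90*(-198) - 198*0) = 1/(-⅖ + 0 + 11/5 + 0) = 1/(9/5) = 5/9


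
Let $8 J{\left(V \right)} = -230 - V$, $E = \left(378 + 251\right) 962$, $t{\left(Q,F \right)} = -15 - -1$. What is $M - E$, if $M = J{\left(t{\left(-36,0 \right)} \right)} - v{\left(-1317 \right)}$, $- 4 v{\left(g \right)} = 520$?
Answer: $-604995$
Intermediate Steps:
$v{\left(g \right)} = -130$ ($v{\left(g \right)} = \left(- \frac{1}{4}\right) 520 = -130$)
$t{\left(Q,F \right)} = -14$ ($t{\left(Q,F \right)} = -15 + 1 = -14$)
$E = 605098$ ($E = 629 \cdot 962 = 605098$)
$J{\left(V \right)} = - \frac{115}{4} - \frac{V}{8}$ ($J{\left(V \right)} = \frac{-230 - V}{8} = - \frac{115}{4} - \frac{V}{8}$)
$M = 103$ ($M = \left(- \frac{115}{4} - - \frac{7}{4}\right) - -130 = \left(- \frac{115}{4} + \frac{7}{4}\right) + 130 = -27 + 130 = 103$)
$M - E = 103 - 605098 = -604995$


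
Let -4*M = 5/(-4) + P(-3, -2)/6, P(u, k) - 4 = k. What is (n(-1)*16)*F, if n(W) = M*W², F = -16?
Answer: -176/3 ≈ -58.667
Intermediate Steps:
P(u, k) = 4 + k
M = 11/48 (M = -(5/(-4) + (4 - 2)/6)/4 = -(5*(-¼) + 2*(⅙))/4 = -(-5/4 + ⅓)/4 = -¼*(-11/12) = 11/48 ≈ 0.22917)
n(W) = 11*W²/48
(n(-1)*16)*F = (((11/48)*(-1)²)*16)*(-16) = (((11/48)*1)*16)*(-16) = ((11/48)*16)*(-16) = (11/3)*(-16) = -176/3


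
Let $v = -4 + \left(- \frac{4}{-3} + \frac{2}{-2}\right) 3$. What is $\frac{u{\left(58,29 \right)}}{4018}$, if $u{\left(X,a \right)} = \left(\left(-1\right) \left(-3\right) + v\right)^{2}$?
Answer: $0$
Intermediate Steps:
$v = -3$ ($v = -4 + \left(\left(-4\right) \left(- \frac{1}{3}\right) + 2 \left(- \frac{1}{2}\right)\right) 3 = -4 + \left(\frac{4}{3} - 1\right) 3 = -4 + \frac{1}{3} \cdot 3 = -4 + 1 = -3$)
$u{\left(X,a \right)} = 0$ ($u{\left(X,a \right)} = \left(\left(-1\right) \left(-3\right) - 3\right)^{2} = \left(3 - 3\right)^{2} = 0^{2} = 0$)
$\frac{u{\left(58,29 \right)}}{4018} = \frac{0}{4018} = 0 \cdot \frac{1}{4018} = 0$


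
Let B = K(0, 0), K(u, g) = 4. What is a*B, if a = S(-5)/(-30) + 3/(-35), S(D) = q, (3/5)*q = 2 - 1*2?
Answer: -12/35 ≈ -0.34286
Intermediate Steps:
B = 4
q = 0 (q = 5*(2 - 1*2)/3 = 5*(2 - 2)/3 = (5/3)*0 = 0)
S(D) = 0
a = -3/35 (a = 0/(-30) + 3/(-35) = 0*(-1/30) + 3*(-1/35) = 0 - 3/35 = -3/35 ≈ -0.085714)
a*B = -3/35*4 = -12/35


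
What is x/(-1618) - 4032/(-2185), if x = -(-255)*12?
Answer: -81162/1767665 ≈ -0.045915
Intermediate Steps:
x = 3060 (x = -85*(-36) = 3060)
x/(-1618) - 4032/(-2185) = 3060/(-1618) - 4032/(-2185) = 3060*(-1/1618) - 4032*(-1/2185) = -1530/809 + 4032/2185 = -81162/1767665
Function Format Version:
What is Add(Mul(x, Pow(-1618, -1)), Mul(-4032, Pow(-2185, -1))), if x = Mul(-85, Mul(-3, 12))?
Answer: Rational(-81162, 1767665) ≈ -0.045915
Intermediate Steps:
x = 3060 (x = Mul(-85, -36) = 3060)
Add(Mul(x, Pow(-1618, -1)), Mul(-4032, Pow(-2185, -1))) = Add(Mul(3060, Pow(-1618, -1)), Mul(-4032, Pow(-2185, -1))) = Add(Mul(3060, Rational(-1, 1618)), Mul(-4032, Rational(-1, 2185))) = Add(Rational(-1530, 809), Rational(4032, 2185)) = Rational(-81162, 1767665)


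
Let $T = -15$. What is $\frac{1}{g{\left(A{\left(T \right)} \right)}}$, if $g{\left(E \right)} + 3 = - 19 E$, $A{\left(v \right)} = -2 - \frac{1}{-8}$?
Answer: $\frac{8}{261} \approx 0.030651$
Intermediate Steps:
$A{\left(v \right)} = - \frac{15}{8}$ ($A{\left(v \right)} = -2 - - \frac{1}{8} = -2 + \frac{1}{8} = - \frac{15}{8}$)
$g{\left(E \right)} = -3 - 19 E$
$\frac{1}{g{\left(A{\left(T \right)} \right)}} = \frac{1}{-3 - - \frac{285}{8}} = \frac{1}{-3 + \frac{285}{8}} = \frac{1}{\frac{261}{8}} = \frac{8}{261}$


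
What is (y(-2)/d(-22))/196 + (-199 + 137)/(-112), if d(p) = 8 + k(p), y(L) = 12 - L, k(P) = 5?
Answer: 407/728 ≈ 0.55907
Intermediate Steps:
d(p) = 13 (d(p) = 8 + 5 = 13)
(y(-2)/d(-22))/196 + (-199 + 137)/(-112) = ((12 - 1*(-2))/13)/196 + (-199 + 137)/(-112) = ((12 + 2)*(1/13))*(1/196) - 62*(-1/112) = (14*(1/13))*(1/196) + 31/56 = (14/13)*(1/196) + 31/56 = 1/182 + 31/56 = 407/728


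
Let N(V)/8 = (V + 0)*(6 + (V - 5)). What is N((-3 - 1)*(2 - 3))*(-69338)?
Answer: -11094080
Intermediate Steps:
N(V) = 8*V*(1 + V) (N(V) = 8*((V + 0)*(6 + (V - 5))) = 8*(V*(6 + (-5 + V))) = 8*(V*(1 + V)) = 8*V*(1 + V))
N((-3 - 1)*(2 - 3))*(-69338) = (8*((-3 - 1)*(2 - 3))*(1 + (-3 - 1)*(2 - 3)))*(-69338) = (8*(-4*(-1))*(1 - 4*(-1)))*(-69338) = (8*4*(1 + 4))*(-69338) = (8*4*5)*(-69338) = 160*(-69338) = -11094080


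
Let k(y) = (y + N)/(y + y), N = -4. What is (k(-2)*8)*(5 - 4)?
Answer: 12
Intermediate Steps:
k(y) = (-4 + y)/(2*y) (k(y) = (y - 4)/(y + y) = (-4 + y)/((2*y)) = (-4 + y)*(1/(2*y)) = (-4 + y)/(2*y))
(k(-2)*8)*(5 - 4) = (((1/2)*(-4 - 2)/(-2))*8)*(5 - 4) = (((1/2)*(-1/2)*(-6))*8)*1 = ((3/2)*8)*1 = 12*1 = 12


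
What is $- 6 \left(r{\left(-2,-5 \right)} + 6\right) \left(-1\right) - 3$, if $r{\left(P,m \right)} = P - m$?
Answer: $51$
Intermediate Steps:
$- 6 \left(r{\left(-2,-5 \right)} + 6\right) \left(-1\right) - 3 = - 6 \left(\left(-2 - -5\right) + 6\right) \left(-1\right) - 3 = - 6 \left(\left(-2 + 5\right) + 6\right) \left(-1\right) - 3 = - 6 \left(3 + 6\right) \left(-1\right) - 3 = - 6 \cdot 9 \left(-1\right) - 3 = \left(-6\right) \left(-9\right) - 3 = 54 - 3 = 51$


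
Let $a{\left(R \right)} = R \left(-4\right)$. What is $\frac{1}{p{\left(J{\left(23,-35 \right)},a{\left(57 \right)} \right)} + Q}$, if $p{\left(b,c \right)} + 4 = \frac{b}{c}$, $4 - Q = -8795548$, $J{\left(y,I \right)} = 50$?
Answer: $\frac{114}{1002692447} \approx 1.1369 \cdot 10^{-7}$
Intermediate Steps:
$a{\left(R \right)} = - 4 R$
$Q = 8795552$ ($Q = 4 - -8795548 = 4 + 8795548 = 8795552$)
$p{\left(b,c \right)} = -4 + \frac{b}{c}$
$\frac{1}{p{\left(J{\left(23,-35 \right)},a{\left(57 \right)} \right)} + Q} = \frac{1}{\left(-4 + \frac{50}{\left(-4\right) 57}\right) + 8795552} = \frac{1}{\left(-4 + \frac{50}{-228}\right) + 8795552} = \frac{1}{\left(-4 + 50 \left(- \frac{1}{228}\right)\right) + 8795552} = \frac{1}{\left(-4 - \frac{25}{114}\right) + 8795552} = \frac{1}{- \frac{481}{114} + 8795552} = \frac{1}{\frac{1002692447}{114}} = \frac{114}{1002692447}$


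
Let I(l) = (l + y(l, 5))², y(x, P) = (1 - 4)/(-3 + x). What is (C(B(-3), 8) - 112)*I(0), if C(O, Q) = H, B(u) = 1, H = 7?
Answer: -105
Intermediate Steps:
C(O, Q) = 7
y(x, P) = -3/(-3 + x)
I(l) = (l - 3/(-3 + l))²
(C(B(-3), 8) - 112)*I(0) = (7 - 112)*(0 - 3/(-3 + 0))² = -105*(0 - 3/(-3))² = -105*(0 - 3*(-⅓))² = -105*(0 + 1)² = -105*1² = -105*1 = -105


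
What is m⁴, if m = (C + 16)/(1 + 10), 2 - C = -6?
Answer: 331776/14641 ≈ 22.661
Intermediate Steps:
C = 8 (C = 2 - 1*(-6) = 2 + 6 = 8)
m = 24/11 (m = (8 + 16)/(1 + 10) = 24/11 ≈ 2.1818)
m⁴ = (24/11)⁴ = 331776/14641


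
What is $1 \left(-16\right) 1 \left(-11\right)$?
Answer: $176$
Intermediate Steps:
$1 \left(-16\right) 1 \left(-11\right) = \left(-16\right) \left(-11\right) = 176$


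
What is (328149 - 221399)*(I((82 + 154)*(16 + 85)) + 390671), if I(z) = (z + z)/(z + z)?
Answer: 41704236000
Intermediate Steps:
I(z) = 1 (I(z) = (2*z)/((2*z)) = (2*z)*(1/(2*z)) = 1)
(328149 - 221399)*(I((82 + 154)*(16 + 85)) + 390671) = (328149 - 221399)*(1 + 390671) = 106750*390672 = 41704236000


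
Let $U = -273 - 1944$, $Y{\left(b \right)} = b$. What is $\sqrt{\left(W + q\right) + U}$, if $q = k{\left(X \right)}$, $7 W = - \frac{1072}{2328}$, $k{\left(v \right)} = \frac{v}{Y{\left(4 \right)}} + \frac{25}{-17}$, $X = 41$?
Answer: $\frac{i \sqrt{10592422233855}}{69258} \approx 46.992 i$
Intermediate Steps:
$U = -2217$ ($U = -273 - 1944 = -2217$)
$k{\left(v \right)} = - \frac{25}{17} + \frac{v}{4}$ ($k{\left(v \right)} = \frac{v}{4} + \frac{25}{-17} = v \frac{1}{4} + 25 \left(- \frac{1}{17}\right) = \frac{v}{4} - \frac{25}{17} = - \frac{25}{17} + \frac{v}{4}$)
$W = - \frac{134}{2037}$ ($W = \frac{\left(-1072\right) \frac{1}{2328}}{7} = \frac{1}{7} \left(- \frac{134}{291}\right) = - \frac{134}{2037} \approx -0.065783$)
$q = \frac{597}{68}$ ($q = - \frac{25}{17} + \frac{1}{4} \cdot 41 = - \frac{25}{17} + \frac{41}{4} = \frac{597}{68} \approx 8.7794$)
$\sqrt{\left(W + q\right) + U} = \sqrt{\left(- \frac{134}{2037} + \frac{597}{68}\right) - 2217} = \sqrt{\frac{1206977}{138516} - 2217} = \sqrt{- \frac{305882995}{138516}} = \frac{i \sqrt{10592422233855}}{69258}$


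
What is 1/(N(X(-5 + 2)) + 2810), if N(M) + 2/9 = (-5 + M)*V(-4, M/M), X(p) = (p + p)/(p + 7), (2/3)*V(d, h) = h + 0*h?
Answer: 36/100801 ≈ 0.00035714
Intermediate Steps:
V(d, h) = 3*h/2 (V(d, h) = 3*(h + 0*h)/2 = 3*(h + 0)/2 = 3*h/2)
X(p) = 2*p/(7 + p) (X(p) = (2*p)/(7 + p) = 2*p/(7 + p))
N(M) = -139/18 + 3*M/2 (N(M) = -2/9 + (-5 + M)*(3*(M/M)/2) = -2/9 + (-5 + M)*((3/2)*1) = -2/9 + (-5 + M)*(3/2) = -2/9 + (-15/2 + 3*M/2) = -139/18 + 3*M/2)
1/(N(X(-5 + 2)) + 2810) = 1/((-139/18 + 3*(2*(-5 + 2)/(7 + (-5 + 2)))/2) + 2810) = 1/((-139/18 + 3*(2*(-3)/(7 - 3))/2) + 2810) = 1/((-139/18 + 3*(2*(-3)/4)/2) + 2810) = 1/((-139/18 + 3*(2*(-3)*(1/4))/2) + 2810) = 1/((-139/18 + (3/2)*(-3/2)) + 2810) = 1/((-139/18 - 9/4) + 2810) = 1/(-359/36 + 2810) = 1/(100801/36) = 36/100801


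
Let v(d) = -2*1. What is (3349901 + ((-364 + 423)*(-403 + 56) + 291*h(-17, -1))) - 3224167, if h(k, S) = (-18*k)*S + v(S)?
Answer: 15633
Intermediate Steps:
v(d) = -2
h(k, S) = -2 - 18*S*k (h(k, S) = (-18*k)*S - 2 = -18*S*k - 2 = -2 - 18*S*k)
(3349901 + ((-364 + 423)*(-403 + 56) + 291*h(-17, -1))) - 3224167 = (3349901 + ((-364 + 423)*(-403 + 56) + 291*(-2 - 18*(-1)*(-17)))) - 3224167 = (3349901 + (59*(-347) + 291*(-2 - 306))) - 3224167 = (3349901 + (-20473 + 291*(-308))) - 3224167 = (3349901 + (-20473 - 89628)) - 3224167 = (3349901 - 110101) - 3224167 = 3239800 - 3224167 = 15633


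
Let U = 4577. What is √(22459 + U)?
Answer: 6*√751 ≈ 164.43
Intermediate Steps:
√(22459 + U) = √(22459 + 4577) = √27036 = 6*√751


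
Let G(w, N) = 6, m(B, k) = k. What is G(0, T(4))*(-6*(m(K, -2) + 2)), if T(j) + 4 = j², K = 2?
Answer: 0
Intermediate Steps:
T(j) = -4 + j²
G(0, T(4))*(-6*(m(K, -2) + 2)) = 6*(-6*(-2 + 2)) = 6*(-6*0) = 6*0 = 0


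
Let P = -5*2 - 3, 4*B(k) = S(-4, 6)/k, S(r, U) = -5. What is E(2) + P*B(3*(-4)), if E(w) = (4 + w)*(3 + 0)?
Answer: 799/48 ≈ 16.646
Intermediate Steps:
E(w) = 12 + 3*w (E(w) = (4 + w)*3 = 12 + 3*w)
B(k) = -5/(4*k) (B(k) = (-5/k)/4 = -5/(4*k))
P = -13 (P = -10 - 3 = -13)
E(2) + P*B(3*(-4)) = (12 + 3*2) - (-65)/(4*(3*(-4))) = (12 + 6) - (-65)/(4*(-12)) = 18 - (-65)*(-1)/(4*12) = 18 - 13*5/48 = 18 - 65/48 = 799/48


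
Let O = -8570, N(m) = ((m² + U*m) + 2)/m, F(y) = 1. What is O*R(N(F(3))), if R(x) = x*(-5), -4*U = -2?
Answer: 149975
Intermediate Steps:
U = ½ (U = -¼*(-2) = ½ ≈ 0.50000)
N(m) = (2 + m² + m/2)/m (N(m) = ((m² + m/2) + 2)/m = (2 + m² + m/2)/m)
R(x) = -5*x
O*R(N(F(3))) = -(-42850)*(½ + 1 + 2/1) = -(-42850)*(½ + 1 + 2*1) = -(-42850)*(½ + 1 + 2) = -(-42850)*7/2 = -8570*(-35/2) = 149975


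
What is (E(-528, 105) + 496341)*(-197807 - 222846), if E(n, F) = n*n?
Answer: -326058656625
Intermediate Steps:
E(n, F) = n²
(E(-528, 105) + 496341)*(-197807 - 222846) = ((-528)² + 496341)*(-197807 - 222846) = (278784 + 496341)*(-420653) = 775125*(-420653) = -326058656625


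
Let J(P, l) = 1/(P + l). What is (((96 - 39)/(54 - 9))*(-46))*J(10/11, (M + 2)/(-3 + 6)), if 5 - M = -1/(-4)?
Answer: -38456/2085 ≈ -18.444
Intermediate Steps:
M = 19/4 (M = 5 - (-1)/(-4) = 5 - (-1)*(-1)/4 = 5 - 1*¼ = 5 - ¼ = 19/4 ≈ 4.7500)
(((96 - 39)/(54 - 9))*(-46))*J(10/11, (M + 2)/(-3 + 6)) = (((96 - 39)/(54 - 9))*(-46))/(10/11 + (19/4 + 2)/(-3 + 6)) = ((57/45)*(-46))/(10*(1/11) + (27/4)/3) = ((57*(1/45))*(-46))/(10/11 + (27/4)*(⅓)) = ((19/15)*(-46))/(10/11 + 9/4) = -874/(15*139/44) = -874/15*44/139 = -38456/2085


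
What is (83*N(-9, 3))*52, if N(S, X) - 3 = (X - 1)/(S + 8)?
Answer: 4316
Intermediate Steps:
N(S, X) = 3 + (-1 + X)/(8 + S) (N(S, X) = 3 + (X - 1)/(S + 8) = 3 + (-1 + X)/(8 + S))
(83*N(-9, 3))*52 = (83*((23 + 3 + 3*(-9))/(8 - 9)))*52 = (83*((23 + 3 - 27)/(-1)))*52 = (83*(-1*(-1)))*52 = (83*1)*52 = 83*52 = 4316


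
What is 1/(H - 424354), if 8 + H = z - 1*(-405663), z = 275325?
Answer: 1/256626 ≈ 3.8967e-6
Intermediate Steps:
H = 680980 (H = -8 + (275325 - 1*(-405663)) = -8 + (275325 + 405663) = -8 + 680988 = 680980)
1/(H - 424354) = 1/(680980 - 424354) = 1/256626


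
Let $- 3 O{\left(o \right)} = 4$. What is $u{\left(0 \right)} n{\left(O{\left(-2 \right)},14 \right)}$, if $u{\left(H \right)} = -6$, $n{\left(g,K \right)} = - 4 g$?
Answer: $-32$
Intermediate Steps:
$O{\left(o \right)} = - \frac{4}{3}$ ($O{\left(o \right)} = \left(- \frac{1}{3}\right) 4 = - \frac{4}{3}$)
$u{\left(0 \right)} n{\left(O{\left(-2 \right)},14 \right)} = - 6 \left(\left(-4\right) \left(- \frac{4}{3}\right)\right) = \left(-6\right) \frac{16}{3} = -32$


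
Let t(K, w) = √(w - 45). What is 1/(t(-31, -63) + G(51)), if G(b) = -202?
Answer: -101/20456 - 3*I*√3/20456 ≈ -0.0049374 - 0.00025402*I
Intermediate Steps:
t(K, w) = √(-45 + w)
1/(t(-31, -63) + G(51)) = 1/(√(-45 - 63) - 202) = 1/(√(-108) - 202) = 1/(6*I*√3 - 202) = 1/(-202 + 6*I*√3)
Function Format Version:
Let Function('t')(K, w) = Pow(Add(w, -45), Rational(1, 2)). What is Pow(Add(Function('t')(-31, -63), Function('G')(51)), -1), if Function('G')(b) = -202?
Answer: Add(Rational(-101, 20456), Mul(Rational(-3, 20456), I, Pow(3, Rational(1, 2)))) ≈ Add(-0.0049374, Mul(-0.00025402, I))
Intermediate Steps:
Function('t')(K, w) = Pow(Add(-45, w), Rational(1, 2))
Pow(Add(Function('t')(-31, -63), Function('G')(51)), -1) = Pow(Add(Pow(Add(-45, -63), Rational(1, 2)), -202), -1) = Pow(Add(Pow(-108, Rational(1, 2)), -202), -1) = Pow(Add(Mul(6, I, Pow(3, Rational(1, 2))), -202), -1) = Pow(Add(-202, Mul(6, I, Pow(3, Rational(1, 2)))), -1)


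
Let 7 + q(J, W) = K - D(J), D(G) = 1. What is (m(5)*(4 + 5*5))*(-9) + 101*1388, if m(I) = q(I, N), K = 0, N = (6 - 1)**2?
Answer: 142276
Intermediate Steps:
N = 25 (N = 5**2 = 25)
q(J, W) = -8 (q(J, W) = -7 + (0 - 1*1) = -7 + (0 - 1) = -7 - 1 = -8)
m(I) = -8
(m(5)*(4 + 5*5))*(-9) + 101*1388 = -8*(4 + 5*5)*(-9) + 101*1388 = -8*(4 + 25)*(-9) + 140188 = -8*29*(-9) + 140188 = -232*(-9) + 140188 = 2088 + 140188 = 142276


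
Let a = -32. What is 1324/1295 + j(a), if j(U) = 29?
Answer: 38879/1295 ≈ 30.022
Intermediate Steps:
1324/1295 + j(a) = 1324/1295 + 29 = 38879/1295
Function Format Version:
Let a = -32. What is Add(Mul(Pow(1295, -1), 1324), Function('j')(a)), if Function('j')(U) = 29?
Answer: Rational(38879, 1295) ≈ 30.022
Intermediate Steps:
Add(Mul(Pow(1295, -1), 1324), Function('j')(a)) = Add(Mul(Pow(1295, -1), 1324), 29) = Add(Mul(Rational(1, 1295), 1324), 29) = Add(Rational(1324, 1295), 29) = Rational(38879, 1295)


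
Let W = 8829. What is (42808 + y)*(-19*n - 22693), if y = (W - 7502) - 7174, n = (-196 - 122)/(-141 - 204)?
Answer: -4197016363/5 ≈ -8.3940e+8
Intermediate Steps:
n = 106/115 (n = -318/(-345) = -318*(-1/345) = 106/115 ≈ 0.92174)
y = -5847 (y = (8829 - 7502) - 7174 = 1327 - 7174 = -5847)
(42808 + y)*(-19*n - 22693) = (42808 - 5847)*(-19*106/115 - 22693) = 36961*(-2014/115 - 22693) = 36961*(-2611709/115) = -4197016363/5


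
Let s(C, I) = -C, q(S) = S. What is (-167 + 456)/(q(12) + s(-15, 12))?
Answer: 289/27 ≈ 10.704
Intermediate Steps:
(-167 + 456)/(q(12) + s(-15, 12)) = (-167 + 456)/(12 - 1*(-15)) = 289/(12 + 15) = 289/27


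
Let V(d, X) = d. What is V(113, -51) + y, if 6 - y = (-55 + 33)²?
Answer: -365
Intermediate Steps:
y = -478 (y = 6 - (-55 + 33)² = 6 - 1*(-22)² = 6 - 1*484 = 6 - 484 = -478)
V(113, -51) + y = 113 - 478 = -365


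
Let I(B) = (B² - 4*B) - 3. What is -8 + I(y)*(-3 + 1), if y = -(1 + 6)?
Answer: -156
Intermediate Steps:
y = -7 (y = -1*7 = -7)
I(B) = -3 + B² - 4*B
-8 + I(y)*(-3 + 1) = -8 + (-3 + (-7)² - 4*(-7))*(-3 + 1) = -8 + (-3 + 49 + 28)*(-2) = -8 + 74*(-2) = -8 - 148 = -156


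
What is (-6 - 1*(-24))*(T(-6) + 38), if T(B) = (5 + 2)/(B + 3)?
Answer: 642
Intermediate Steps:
T(B) = 7/(3 + B)
(-6 - 1*(-24))*(T(-6) + 38) = (-6 - 1*(-24))*(7/(3 - 6) + 38) = (-6 + 24)*(7/(-3) + 38) = 18*(7*(-⅓) + 38) = 18*(-7/3 + 38) = 18*(107/3) = 642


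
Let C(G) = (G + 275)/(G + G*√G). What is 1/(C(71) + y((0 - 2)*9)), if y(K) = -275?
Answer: -48531908/13349592667 - 12283*√71/13349592667 ≈ -0.0036432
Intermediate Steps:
C(G) = (275 + G)/(G + G^(3/2))
1/(C(71) + y((0 - 2)*9)) = 1/((275 + 71)/(71 + 71^(3/2)) - 275) = 1/(346/(71 + 71*√71) - 275) = 1/(-275 + 346/(71 + 71*√71))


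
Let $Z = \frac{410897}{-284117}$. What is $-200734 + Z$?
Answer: $- \frac{57032352775}{284117} \approx -2.0074 \cdot 10^{5}$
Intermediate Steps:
$Z = - \frac{410897}{284117}$ ($Z = 410897 \left(- \frac{1}{284117}\right) = - \frac{410897}{284117} \approx -1.4462$)
$-200734 + Z = -200734 - \frac{410897}{284117} = - \frac{57032352775}{284117}$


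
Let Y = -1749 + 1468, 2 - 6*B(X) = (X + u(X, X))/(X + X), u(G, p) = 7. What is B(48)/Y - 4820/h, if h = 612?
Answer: -21673049/2751552 ≈ -7.8767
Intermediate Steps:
B(X) = ⅓ - (7 + X)/(12*X) (B(X) = ⅓ - (X + 7)/(6*(X + X)) = ⅓ - (7 + X)/(6*(2*X)) = ⅓ - (7 + X)*1/(2*X)/6 = ⅓ - (7 + X)/(12*X))
Y = -281
B(48)/Y - 4820/h = ((1/12)*(-7 + 3*48)/48)/(-281) - 4820/612 = ((1/12)*(1/48)*(-7 + 144))*(-1/281) - 4820*1/612 = ((1/12)*(1/48)*137)*(-1/281) - 1205/153 = (137/576)*(-1/281) - 1205/153 = -137/161856 - 1205/153 = -21673049/2751552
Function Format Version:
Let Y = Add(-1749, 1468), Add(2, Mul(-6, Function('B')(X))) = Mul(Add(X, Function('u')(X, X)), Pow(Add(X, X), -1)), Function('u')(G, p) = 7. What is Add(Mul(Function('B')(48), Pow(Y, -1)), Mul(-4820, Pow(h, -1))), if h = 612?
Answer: Rational(-21673049, 2751552) ≈ -7.8767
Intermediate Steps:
Function('B')(X) = Add(Rational(1, 3), Mul(Rational(-1, 12), Pow(X, -1), Add(7, X))) (Function('B')(X) = Add(Rational(1, 3), Mul(Rational(-1, 6), Mul(Add(X, 7), Pow(Add(X, X), -1)))) = Add(Rational(1, 3), Mul(Rational(-1, 6), Mul(Add(7, X), Pow(Mul(2, X), -1)))) = Add(Rational(1, 3), Mul(Rational(-1, 6), Mul(Add(7, X), Mul(Rational(1, 2), Pow(X, -1))))) = Add(Rational(1, 3), Mul(Rational(-1, 6), Mul(Rational(1, 2), Pow(X, -1), Add(7, X)))) = Add(Rational(1, 3), Mul(Rational(-1, 12), Pow(X, -1), Add(7, X))))
Y = -281
Add(Mul(Function('B')(48), Pow(Y, -1)), Mul(-4820, Pow(h, -1))) = Add(Mul(Mul(Rational(1, 12), Pow(48, -1), Add(-7, Mul(3, 48))), Pow(-281, -1)), Mul(-4820, Pow(612, -1))) = Add(Mul(Mul(Rational(1, 12), Rational(1, 48), Add(-7, 144)), Rational(-1, 281)), Mul(-4820, Rational(1, 612))) = Add(Mul(Mul(Rational(1, 12), Rational(1, 48), 137), Rational(-1, 281)), Rational(-1205, 153)) = Add(Mul(Rational(137, 576), Rational(-1, 281)), Rational(-1205, 153)) = Add(Rational(-137, 161856), Rational(-1205, 153)) = Rational(-21673049, 2751552)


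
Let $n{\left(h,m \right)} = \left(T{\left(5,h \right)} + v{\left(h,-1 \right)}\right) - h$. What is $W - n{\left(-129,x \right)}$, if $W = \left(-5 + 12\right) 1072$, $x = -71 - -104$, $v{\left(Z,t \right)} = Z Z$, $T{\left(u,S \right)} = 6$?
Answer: $-9272$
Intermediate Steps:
$v{\left(Z,t \right)} = Z^{2}$
$x = 33$ ($x = -71 + 104 = 33$)
$n{\left(h,m \right)} = 6 + h^{2} - h$ ($n{\left(h,m \right)} = \left(6 + h^{2}\right) - h = 6 + h^{2} - h$)
$W = 7504$ ($W = 7 \cdot 1072 = 7504$)
$W - n{\left(-129,x \right)} = 7504 - \left(6 + \left(-129\right)^{2} - -129\right) = 7504 - \left(6 + 16641 + 129\right) = 7504 - 16776 = -9272$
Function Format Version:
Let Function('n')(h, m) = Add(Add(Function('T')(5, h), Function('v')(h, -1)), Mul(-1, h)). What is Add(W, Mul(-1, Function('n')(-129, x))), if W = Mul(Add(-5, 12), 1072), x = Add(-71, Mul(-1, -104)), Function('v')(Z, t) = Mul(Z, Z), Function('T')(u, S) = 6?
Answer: -9272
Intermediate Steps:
Function('v')(Z, t) = Pow(Z, 2)
x = 33 (x = Add(-71, 104) = 33)
Function('n')(h, m) = Add(6, Pow(h, 2), Mul(-1, h)) (Function('n')(h, m) = Add(Add(6, Pow(h, 2)), Mul(-1, h)) = Add(6, Pow(h, 2), Mul(-1, h)))
W = 7504 (W = Mul(7, 1072) = 7504)
Add(W, Mul(-1, Function('n')(-129, x))) = Add(7504, Mul(-1, Add(6, Pow(-129, 2), Mul(-1, -129)))) = Add(7504, Mul(-1, Add(6, 16641, 129))) = Add(7504, Mul(-1, 16776)) = Add(7504, -16776) = -9272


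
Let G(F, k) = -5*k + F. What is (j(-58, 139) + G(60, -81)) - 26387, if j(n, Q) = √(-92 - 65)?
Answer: -25922 + I*√157 ≈ -25922.0 + 12.53*I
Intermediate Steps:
j(n, Q) = I*√157 (j(n, Q) = √(-157) = I*√157)
G(F, k) = F - 5*k
(j(-58, 139) + G(60, -81)) - 26387 = (I*√157 + (60 - 5*(-81))) - 26387 = (I*√157 + (60 + 405)) - 26387 = (I*√157 + 465) - 26387 = (465 + I*√157) - 26387 = -25922 + I*√157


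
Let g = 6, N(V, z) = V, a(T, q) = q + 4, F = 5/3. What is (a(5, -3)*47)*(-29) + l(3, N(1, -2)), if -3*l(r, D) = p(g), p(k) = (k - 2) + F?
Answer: -12284/9 ≈ -1364.9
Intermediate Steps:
F = 5/3 (F = 5*(1/3) = 5/3 ≈ 1.6667)
a(T, q) = 4 + q
p(k) = -1/3 + k (p(k) = (k - 2) + 5/3 = (-2 + k) + 5/3 = -1/3 + k)
l(r, D) = -17/9 (l(r, D) = -(-1/3 + 6)/3 = -1/3*17/3 = -17/9)
(a(5, -3)*47)*(-29) + l(3, N(1, -2)) = ((4 - 3)*47)*(-29) - 17/9 = (1*47)*(-29) - 17/9 = 47*(-29) - 17/9 = -1363 - 17/9 = -12284/9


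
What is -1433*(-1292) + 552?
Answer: 1851988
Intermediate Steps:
-1433*(-1292) + 552 = 1851436 + 552 = 1851988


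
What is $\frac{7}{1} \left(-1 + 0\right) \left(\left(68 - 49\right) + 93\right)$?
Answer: $-784$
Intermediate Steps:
$\frac{7}{1} \left(-1 + 0\right) \left(\left(68 - 49\right) + 93\right) = 7 \cdot 1 \left(-1\right) \left(\left(68 - 49\right) + 93\right) = 7 \left(-1\right) \left(19 + 93\right) = \left(-7\right) 112 = -784$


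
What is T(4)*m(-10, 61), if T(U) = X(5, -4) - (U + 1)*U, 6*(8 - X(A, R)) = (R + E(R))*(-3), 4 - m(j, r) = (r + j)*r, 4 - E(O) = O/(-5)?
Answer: 192634/5 ≈ 38527.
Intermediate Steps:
E(O) = 4 + O/5 (E(O) = 4 - O/(-5) = 4 - O*(-1)/5 = 4 - (-1)*O/5 = 4 + O/5)
m(j, r) = 4 - r*(j + r) (m(j, r) = 4 - (r + j)*r = 4 - (j + r)*r = 4 - r*(j + r))
X(A, R) = 10 + 3*R/5 (X(A, R) = 8 - (R + (4 + R/5))*(-3)/6 = 8 - (4 + 6*R/5)*(-3)/6 = 8 - (-12 - 18*R/5)/6 = 8 + (2 + 3*R/5) = 10 + 3*R/5)
T(U) = 38/5 - U*(1 + U) (T(U) = (10 + (⅗)*(-4)) - (U + 1)*U = (10 - 12/5) - (1 + U)*U = 38/5 - U*(1 + U))
T(4)*m(-10, 61) = (38/5 - 1*4 - 1*4²)*(4 - 1*61² - 1*(-10)*61) = (38/5 - 4 - 1*16)*(4 - 1*3721 + 610) = (38/5 - 4 - 16)*(4 - 3721 + 610) = -62/5*(-3107) = 192634/5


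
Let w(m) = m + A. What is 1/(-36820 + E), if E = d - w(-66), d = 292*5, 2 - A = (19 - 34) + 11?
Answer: -1/35300 ≈ -2.8329e-5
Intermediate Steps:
A = 6 (A = 2 - ((19 - 34) + 11) = 2 - (-15 + 11) = 2 - 1*(-4) = 2 + 4 = 6)
w(m) = 6 + m (w(m) = m + 6 = 6 + m)
d = 1460
E = 1520 (E = 1460 - (6 - 66) = 1460 - 1*(-60) = 1460 + 60 = 1520)
1/(-36820 + E) = 1/(-36820 + 1520) = 1/(-35300) = -1/35300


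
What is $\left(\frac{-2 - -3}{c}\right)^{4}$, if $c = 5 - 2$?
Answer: $\frac{1}{81} \approx 0.012346$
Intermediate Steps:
$c = 3$
$\left(\frac{-2 - -3}{c}\right)^{4} = \left(\frac{-2 - -3}{3}\right)^{4} = \left(\left(-2 + 3\right) \frac{1}{3}\right)^{4} = \left(1 \cdot \frac{1}{3}\right)^{4} = \left(\frac{1}{3}\right)^{4} = \frac{1}{81}$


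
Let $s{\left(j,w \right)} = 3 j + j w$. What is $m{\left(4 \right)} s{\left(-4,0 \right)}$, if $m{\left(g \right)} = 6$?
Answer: $-72$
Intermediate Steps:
$m{\left(4 \right)} s{\left(-4,0 \right)} = 6 \left(- 4 \left(3 + 0\right)\right) = 6 \left(\left(-4\right) 3\right) = 6 \left(-12\right) = -72$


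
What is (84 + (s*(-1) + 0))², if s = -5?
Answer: 7921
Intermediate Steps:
(84 + (s*(-1) + 0))² = (84 + (-5*(-1) + 0))² = (84 + (5 + 0))² = (84 + 5)² = 89² = 7921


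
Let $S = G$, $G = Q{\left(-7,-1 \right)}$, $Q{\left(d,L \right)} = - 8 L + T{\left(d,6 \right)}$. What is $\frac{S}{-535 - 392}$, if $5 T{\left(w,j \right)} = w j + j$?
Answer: $- \frac{4}{4635} \approx -0.000863$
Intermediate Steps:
$T{\left(w,j \right)} = \frac{j}{5} + \frac{j w}{5}$ ($T{\left(w,j \right)} = \frac{w j + j}{5} = \frac{j w + j}{5} = \frac{j + j w}{5} = \frac{j}{5} + \frac{j w}{5}$)
$Q{\left(d,L \right)} = \frac{6}{5} - 8 L + \frac{6 d}{5}$ ($Q{\left(d,L \right)} = - 8 L + \frac{1}{5} \cdot 6 \left(1 + d\right) = - 8 L + \left(\frac{6}{5} + \frac{6 d}{5}\right) = \frac{6}{5} - 8 L + \frac{6 d}{5}$)
$G = \frac{4}{5}$ ($G = \frac{6}{5} - -8 + \frac{6}{5} \left(-7\right) = \frac{6}{5} + 8 - \frac{42}{5} = \frac{4}{5} \approx 0.8$)
$S = \frac{4}{5} \approx 0.8$
$\frac{S}{-535 - 392} = \frac{4}{5 \left(-535 - 392\right)} = \frac{4}{5 \left(-927\right)} = \frac{4}{5} \left(- \frac{1}{927}\right) = - \frac{4}{4635}$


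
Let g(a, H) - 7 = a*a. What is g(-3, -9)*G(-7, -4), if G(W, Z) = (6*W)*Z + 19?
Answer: 2992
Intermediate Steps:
g(a, H) = 7 + a**2 (g(a, H) = 7 + a*a = 7 + a**2)
G(W, Z) = 19 + 6*W*Z (G(W, Z) = 6*W*Z + 19 = 19 + 6*W*Z)
g(-3, -9)*G(-7, -4) = (7 + (-3)**2)*(19 + 6*(-7)*(-4)) = (7 + 9)*(19 + 168) = 16*187 = 2992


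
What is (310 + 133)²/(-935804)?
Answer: -196249/935804 ≈ -0.20971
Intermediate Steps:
(310 + 133)²/(-935804) = 443²*(-1/935804) = 196249*(-1/935804) = -196249/935804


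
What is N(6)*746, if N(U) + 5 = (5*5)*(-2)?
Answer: -41030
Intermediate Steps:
N(U) = -55 (N(U) = -5 + (5*5)*(-2) = -5 + 25*(-2) = -5 - 50 = -55)
N(6)*746 = -55*746 = -41030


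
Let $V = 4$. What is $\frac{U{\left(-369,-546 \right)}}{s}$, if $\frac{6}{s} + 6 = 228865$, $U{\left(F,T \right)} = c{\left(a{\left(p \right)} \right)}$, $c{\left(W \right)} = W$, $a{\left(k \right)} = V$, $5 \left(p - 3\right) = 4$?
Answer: $\frac{457718}{3} \approx 1.5257 \cdot 10^{5}$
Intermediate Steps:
$p = \frac{19}{5}$ ($p = 3 + \frac{1}{5} \cdot 4 = 3 + \frac{4}{5} = \frac{19}{5} \approx 3.8$)
$a{\left(k \right)} = 4$
$U{\left(F,T \right)} = 4$
$s = \frac{6}{228859}$ ($s = \frac{6}{-6 + 228865} = \frac{6}{228859} \approx 2.6217 \cdot 10^{-5}$)
$\frac{U{\left(-369,-546 \right)}}{s} = \frac{4}{\frac{6}{228859}} = 4 \cdot \frac{228859}{6} = \frac{457718}{3}$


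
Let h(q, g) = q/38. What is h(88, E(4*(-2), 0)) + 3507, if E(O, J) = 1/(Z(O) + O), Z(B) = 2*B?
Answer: 66677/19 ≈ 3509.3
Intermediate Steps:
E(O, J) = 1/(3*O) (E(O, J) = 1/(2*O + O) = 1/(3*O))
h(q, g) = q/38 (h(q, g) = q*(1/38) = q/38)
h(88, E(4*(-2), 0)) + 3507 = (1/38)*88 + 3507 = 44/19 + 3507 = 66677/19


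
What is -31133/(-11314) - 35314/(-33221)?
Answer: 1433811989/375862394 ≈ 3.8147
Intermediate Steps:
-31133/(-11314) - 35314/(-33221) = -31133*(-1/11314) - 35314*(-1/33221) = 31133/11314 + 35314/33221 = 1433811989/375862394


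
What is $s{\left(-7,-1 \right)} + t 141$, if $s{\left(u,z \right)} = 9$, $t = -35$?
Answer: $-4926$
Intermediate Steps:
$s{\left(-7,-1 \right)} + t 141 = 9 - 4935 = -4926$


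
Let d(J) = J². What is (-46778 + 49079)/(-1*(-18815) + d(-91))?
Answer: 767/9032 ≈ 0.084920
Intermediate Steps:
(-46778 + 49079)/(-1*(-18815) + d(-91)) = (-46778 + 49079)/(-1*(-18815) + (-91)²) = 2301/(18815 + 8281) = 2301/27096 = 2301*(1/27096) = 767/9032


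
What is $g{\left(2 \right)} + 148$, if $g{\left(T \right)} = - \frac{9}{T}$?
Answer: $\frac{287}{2} \approx 143.5$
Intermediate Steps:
$g{\left(2 \right)} + 148 = - \frac{9}{2} + 148 = \frac{287}{2}$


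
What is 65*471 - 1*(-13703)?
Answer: 44318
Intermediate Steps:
65*471 - 1*(-13703) = 30615 + 13703 = 44318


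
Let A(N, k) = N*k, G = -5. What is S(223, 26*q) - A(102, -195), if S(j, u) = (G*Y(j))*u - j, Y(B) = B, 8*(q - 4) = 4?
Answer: -110788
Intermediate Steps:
q = 9/2 (q = 4 + (1/8)*4 = 4 + 1/2 = 9/2 ≈ 4.5000)
S(j, u) = -j - 5*j*u (S(j, u) = (-5*j)*u - j = -5*j*u - j = -j - 5*j*u)
S(223, 26*q) - A(102, -195) = 223*(-1 - 130*9/2) - 102*(-195) = 223*(-1 - 5*117) - 1*(-19890) = 223*(-1 - 585) + 19890 = 223*(-586) + 19890 = -130678 + 19890 = -110788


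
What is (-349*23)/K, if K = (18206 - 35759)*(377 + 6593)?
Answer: 8027/122344410 ≈ 6.5610e-5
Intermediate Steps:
K = -122344410 (K = -17553*6970 = -122344410)
(-349*23)/K = -349*23/(-122344410) = -8027*(-1/122344410) = 8027/122344410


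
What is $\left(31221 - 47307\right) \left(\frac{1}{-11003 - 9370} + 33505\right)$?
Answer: $- \frac{3660087065768}{6791} \approx -5.3896 \cdot 10^{8}$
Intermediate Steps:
$\left(31221 - 47307\right) \left(\frac{1}{-11003 - 9370} + 33505\right) = - 16086 \left(\frac{1}{-20373} + 33505\right) = - 16086 \left(- \frac{1}{20373} + 33505\right) = \left(-16086\right) \frac{682597364}{20373} = - \frac{3660087065768}{6791}$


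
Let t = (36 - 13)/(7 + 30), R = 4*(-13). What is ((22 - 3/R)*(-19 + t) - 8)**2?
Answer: 28879876/169 ≈ 1.7089e+5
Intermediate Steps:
R = -52
t = 23/37 ≈ 0.62162
((22 - 3/R)*(-19 + t) - 8)**2 = ((22 - 3/(-52))*(-19 + 23/37) - 8)**2 = ((22 - 3*(-1/52))*(-680/37) - 8)**2 = ((22 + 3/52)*(-680/37) - 8)**2 = ((1147/52)*(-680/37) - 8)**2 = (-5270/13 - 8)**2 = (-5374/13)**2 = 28879876/169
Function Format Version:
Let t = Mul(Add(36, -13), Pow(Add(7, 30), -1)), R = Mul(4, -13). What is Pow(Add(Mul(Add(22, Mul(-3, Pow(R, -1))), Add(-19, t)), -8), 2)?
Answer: Rational(28879876, 169) ≈ 1.7089e+5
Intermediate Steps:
R = -52
t = Rational(23, 37) (t = Mul(23, Pow(37, -1)) = Mul(23, Rational(1, 37)) = Rational(23, 37) ≈ 0.62162)
Pow(Add(Mul(Add(22, Mul(-3, Pow(R, -1))), Add(-19, t)), -8), 2) = Pow(Add(Mul(Add(22, Mul(-3, Pow(-52, -1))), Add(-19, Rational(23, 37))), -8), 2) = Pow(Add(Mul(Add(22, Mul(-3, Rational(-1, 52))), Rational(-680, 37)), -8), 2) = Pow(Add(Mul(Add(22, Rational(3, 52)), Rational(-680, 37)), -8), 2) = Pow(Add(Mul(Rational(1147, 52), Rational(-680, 37)), -8), 2) = Pow(Add(Rational(-5270, 13), -8), 2) = Pow(Rational(-5374, 13), 2) = Rational(28879876, 169)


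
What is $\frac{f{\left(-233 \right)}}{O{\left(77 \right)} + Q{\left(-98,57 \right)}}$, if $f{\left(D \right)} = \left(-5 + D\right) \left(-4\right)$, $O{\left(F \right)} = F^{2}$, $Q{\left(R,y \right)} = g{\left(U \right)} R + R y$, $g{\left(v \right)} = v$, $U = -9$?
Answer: $\frac{136}{175} \approx 0.77714$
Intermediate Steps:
$Q{\left(R,y \right)} = - 9 R + R y$
$f{\left(D \right)} = 20 - 4 D$
$\frac{f{\left(-233 \right)}}{O{\left(77 \right)} + Q{\left(-98,57 \right)}} = \frac{20 - -932}{77^{2} - 98 \left(-9 + 57\right)} = \frac{20 + 932}{5929 - 4704} = \frac{952}{5929 - 4704} = \frac{952}{1225} = 952 \cdot \frac{1}{1225} = \frac{136}{175}$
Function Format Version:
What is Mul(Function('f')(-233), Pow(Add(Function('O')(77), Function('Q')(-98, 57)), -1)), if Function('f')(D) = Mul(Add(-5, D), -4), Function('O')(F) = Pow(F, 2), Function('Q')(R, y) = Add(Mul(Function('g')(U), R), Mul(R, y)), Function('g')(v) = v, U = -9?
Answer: Rational(136, 175) ≈ 0.77714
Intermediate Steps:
Function('Q')(R, y) = Add(Mul(-9, R), Mul(R, y))
Function('f')(D) = Add(20, Mul(-4, D))
Mul(Function('f')(-233), Pow(Add(Function('O')(77), Function('Q')(-98, 57)), -1)) = Mul(Add(20, Mul(-4, -233)), Pow(Add(Pow(77, 2), Mul(-98, Add(-9, 57))), -1)) = Mul(Add(20, 932), Pow(Add(5929, Mul(-98, 48)), -1)) = Mul(952, Pow(Add(5929, -4704), -1)) = Mul(952, Pow(1225, -1)) = Mul(952, Rational(1, 1225)) = Rational(136, 175)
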